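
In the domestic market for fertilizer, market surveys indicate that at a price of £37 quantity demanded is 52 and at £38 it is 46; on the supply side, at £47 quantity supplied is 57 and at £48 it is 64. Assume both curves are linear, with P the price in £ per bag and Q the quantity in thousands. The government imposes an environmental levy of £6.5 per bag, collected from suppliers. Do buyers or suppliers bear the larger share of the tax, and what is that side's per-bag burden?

Buyers bear the larger share: £3.5 per bag.

Demand slope: (46 − 52)/(38 − 37) = -6, so Qd = 274 − 6P.
Supply slope: (64 − 57)/(48 − 47) = 7, so Qs = 7P − 272.
Without the tax, 274 − 6P = 7P − 272 gives 13P = 546, so P* = £42 and Q* = 22.
With the tax collected from suppliers, supply shifts: Qs = 7(P − 6.5) − 272.
Solving gives Q = 1 with buyers paying £45.5 and suppliers receiving £39 (the £6.5 wedge).
Per-bag burden: buyers £3.5, suppliers £3.
Buyers take the larger share because demand is less price-elastic here (demand slope 6 vs supply slope 7).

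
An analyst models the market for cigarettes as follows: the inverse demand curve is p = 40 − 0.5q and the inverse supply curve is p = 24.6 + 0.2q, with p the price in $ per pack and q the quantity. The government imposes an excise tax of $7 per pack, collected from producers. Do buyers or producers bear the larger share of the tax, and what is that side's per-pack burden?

Buyers bear the larger share: $5 per pack.

Rewrite in direct form: qd = 80 − 2p and qs = 5p − 123.
Before the tax: set 80 − 2p = 5p − 123 → p* = $29, q* = 22.
With the tax collected from producers, supply shifts: qs = 5(p − 7) − 123.
New equilibrium: buyers pay $34, producers receive $27, q = 12. (Wedge: pb − ps = 7.)
Per-pack burden: buyers $5, producers $2.
Buyers take the larger share because demand is less price-elastic here (demand slope 2 vs supply slope 5).
The less price-elastic side of the market bears the larger share of a per-unit tax.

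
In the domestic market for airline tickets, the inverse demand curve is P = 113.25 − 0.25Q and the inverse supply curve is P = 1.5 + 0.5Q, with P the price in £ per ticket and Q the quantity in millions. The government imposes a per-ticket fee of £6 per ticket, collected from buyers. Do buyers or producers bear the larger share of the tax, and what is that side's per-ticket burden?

Producers bear the larger share: £4 per ticket.

Inverting to Q(P) form: Qd = 453 − 4P; Qs = 2P − 3.
Before the tax: set 453 − 4P = 2P − 3 → P* = £76, Q* = 149.
With the tax collected from buyers, demand (in seller-price terms) shifts: Qd = 453 − 4(P + 6).
New equilibrium: buyers pay £78, producers receive £72, Q = 141. (Wedge: Pb − Ps = 6.)
Per-ticket burden: buyers £2, producers £4.
Producers take the larger share because supply is less price-elastic here (demand slope 4 vs supply slope 2).
The less price-elastic side of the market bears the larger share of a per-unit tax.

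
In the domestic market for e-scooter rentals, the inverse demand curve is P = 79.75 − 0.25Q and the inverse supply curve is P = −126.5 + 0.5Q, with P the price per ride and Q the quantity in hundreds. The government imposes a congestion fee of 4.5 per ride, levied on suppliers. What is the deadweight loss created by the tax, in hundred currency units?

Inverting to Q(P) form: Qd = 319 − 4P; Qs = 2P + 253.
Before the tax: set 319 − 4P = 2P + 253 → P* = 11, Q* = 275.
With the tax collected from suppliers, supply shifts: Qs = 2(P − 4.5) + 253.
Solving gives Q = 269 with consumers paying 12.5 and suppliers receiving 8 (the 4.5 wedge).
Quantity falls by |ΔQ| = |275 − 269| = 6.
DWL = ½ · t · |ΔQ| = ½ · 4.5 · 6 = 13.5.

Deadweight loss = 13.5 hundred.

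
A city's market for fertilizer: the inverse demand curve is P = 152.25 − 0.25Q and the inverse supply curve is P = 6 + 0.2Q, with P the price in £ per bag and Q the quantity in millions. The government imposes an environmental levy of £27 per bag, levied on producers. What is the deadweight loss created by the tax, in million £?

Inverting to Q(P) form: Qd = 609 − 4P; Qs = 5P − 30.
Before the tax: set 609 − 4P = 5P − 30 → P* = £71, Q* = 325.
With the tax collected from producers, supply shifts: Qs = 5(P − 27) − 30.
New equilibrium: consumers pay £86, producers receive £59, Q = 265. (Wedge: Pb − Ps = 27.)
Quantity falls by |ΔQ| = |325 − 265| = 60.
DWL = ½ · t · |ΔQ| = ½ · 27 · 60 = £810.

Deadweight loss = £810 million.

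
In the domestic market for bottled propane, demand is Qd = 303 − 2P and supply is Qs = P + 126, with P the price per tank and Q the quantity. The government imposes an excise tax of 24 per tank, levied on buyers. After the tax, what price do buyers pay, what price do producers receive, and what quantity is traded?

Before the tax: set 303 − 2P = P + 126 → P* = 59, Q* = 185.
With the tax collected from buyers, demand (in seller-price terms) shifts: Qd = 303 − 2(P + 24).
Solving gives Q = 169 with buyers paying 67 and producers receiving 43 (the 24 wedge).

Buyers pay 67; producers receive 43; quantity = 169.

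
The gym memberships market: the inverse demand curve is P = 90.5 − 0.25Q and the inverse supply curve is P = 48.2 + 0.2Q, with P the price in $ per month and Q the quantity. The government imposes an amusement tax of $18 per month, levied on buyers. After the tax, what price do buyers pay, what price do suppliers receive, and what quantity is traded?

Buyers pay $77; suppliers receive $59; quantity = 54.

Inverting to Q(P) form: Qd = 362 − 4P; Qs = 5P − 241.
Without the tax, 362 − 4P = 5P − 241 gives 9P = 603, so P* = $67 and Q* = 94.
With the tax collected from buyers, demand (in seller-price terms) shifts: Qd = 362 − 4(P + 18).
Solving gives Q = 54 with buyers paying $77 and suppliers receiving $59 (the $18 wedge).
The less price-elastic side of the market bears the larger share of a per-unit tax.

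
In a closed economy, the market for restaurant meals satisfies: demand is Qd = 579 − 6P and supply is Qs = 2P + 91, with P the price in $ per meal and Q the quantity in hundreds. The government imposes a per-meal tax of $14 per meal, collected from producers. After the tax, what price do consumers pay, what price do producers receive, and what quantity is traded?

Before the tax: set 579 − 6P = 2P + 91 → P* = $61, Q* = 213.
With the tax collected from producers, supply shifts: Qs = 2(P − 14) + 91.
Solving gives Q = 192 with consumers paying $64.5 and producers receiving $50.5 (the $14 wedge).
The less price-elastic side of the market bears the larger share of a per-unit tax.

Consumers pay $64.5; producers receive $50.5; quantity = 192.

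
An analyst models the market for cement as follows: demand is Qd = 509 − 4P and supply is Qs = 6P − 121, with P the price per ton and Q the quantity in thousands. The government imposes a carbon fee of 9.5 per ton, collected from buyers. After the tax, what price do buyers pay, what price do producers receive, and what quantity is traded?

Buyers pay 68.7; producers receive 59.2; quantity = 234.2.

Before the tax: set 509 − 4P = 6P − 121 → P* = 63, Q* = 257.
With the tax collected from buyers, demand (in seller-price terms) shifts: Qd = 509 − 4(P + 9.5).
Solving gives Q = 234.2 with buyers paying 68.7 and producers receiving 59.2 (the 9.5 wedge).
The less price-elastic side of the market bears the larger share of a per-unit tax.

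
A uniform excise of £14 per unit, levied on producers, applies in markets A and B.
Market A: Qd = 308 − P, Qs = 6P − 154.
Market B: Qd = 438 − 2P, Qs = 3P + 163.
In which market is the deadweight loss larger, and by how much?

Market B, by £33.6.

Market A: pre-tax P* = £66, Q* = 242; post-tax Q = 230; deadweight loss = £84.
Market B: pre-tax P* = £55, Q* = 328; post-tax Q = 311.2; deadweight loss = £117.6.
Difference: £84 vs £117.6 → market B is larger by £33.6.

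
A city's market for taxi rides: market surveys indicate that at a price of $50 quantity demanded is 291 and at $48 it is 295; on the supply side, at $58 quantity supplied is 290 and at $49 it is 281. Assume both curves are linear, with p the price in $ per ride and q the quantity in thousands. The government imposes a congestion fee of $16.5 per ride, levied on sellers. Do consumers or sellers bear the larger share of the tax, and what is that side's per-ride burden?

Sellers bear the larger share: $11 per ride.

Demand slope: (295 − 291)/(48 − 50) = -2, so qd = 391 − 2p.
Supply slope: (281 − 290)/(49 − 58) = 1, so qs = p + 232.
Before the tax: set 391 − 2p = p + 232 → p* = $53, q* = 285.
With the tax collected from sellers, supply shifts: qs = (p − 16.5) + 232.
Solving gives q = 274 with consumers paying $58.5 and sellers receiving $42 (the $16.5 wedge).
Per-ride burden: consumers $5.5, sellers $11.
Sellers take the larger share because supply is less price-elastic here (demand slope 2 vs supply slope 1).
The less price-elastic side of the market bears the larger share of a per-unit tax.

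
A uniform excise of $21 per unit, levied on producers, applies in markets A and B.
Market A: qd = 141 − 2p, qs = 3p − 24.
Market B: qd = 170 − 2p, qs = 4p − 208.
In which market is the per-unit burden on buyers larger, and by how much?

Market A: pre-tax p* = $33, q* = 75; post-tax q = 49.8; per-unit burden on buyers = $12.6.
Market B: pre-tax p* = $63, q* = 44; post-tax q = 16; per-unit burden on buyers = $14.
Difference: $12.6 vs $14 → market B is larger by $1.4.

Market B, by $1.4.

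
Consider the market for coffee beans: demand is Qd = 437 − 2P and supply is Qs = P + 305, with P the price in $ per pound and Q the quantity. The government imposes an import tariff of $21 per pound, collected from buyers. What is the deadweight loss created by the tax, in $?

Before the tax: set 437 − 2P = P + 305 → P* = $44, Q* = 349.
With the tax collected from buyers, demand (in seller-price terms) shifts: Qd = 437 − 2(P + 21).
Solving gives Q = 335 with buyers paying $51 and sellers receiving $30 (the $21 wedge).
Quantity falls by |ΔQ| = |349 − 335| = 14.
DWL = ½ · t · |ΔQ| = ½ · 21 · 14 = $147.

Deadweight loss = $147.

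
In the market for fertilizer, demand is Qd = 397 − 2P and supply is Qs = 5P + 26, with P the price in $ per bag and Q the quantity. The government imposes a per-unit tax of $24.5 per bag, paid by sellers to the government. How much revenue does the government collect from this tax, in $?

Tax revenue = $6272.

Without the tax, 397 − 2P = 5P + 26 gives 7P = 371, so P* = $53 and Q* = 291.
With the tax collected from sellers, supply shifts: Qs = 5(P − 24.5) + 26.
Solving gives Q = 256 with buyers paying $70.5 and sellers receiving $46 (the $24.5 wedge).
Revenue = t · Q = 24.5 · 256 = $6272.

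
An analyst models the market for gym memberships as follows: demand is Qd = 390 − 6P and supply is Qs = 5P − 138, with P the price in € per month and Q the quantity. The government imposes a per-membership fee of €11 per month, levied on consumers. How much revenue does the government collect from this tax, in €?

Tax revenue = €792.

Before the tax: set 390 − 6P = 5P − 138 → P* = €48, Q* = 102.
With the tax collected from consumers, demand (in seller-price terms) shifts: Qd = 390 − 6(P + 11).
Solving gives Q = 72 with consumers paying €53 and producers receiving €42 (the €11 wedge).
Revenue = t · Q = 11 · 72 = €792.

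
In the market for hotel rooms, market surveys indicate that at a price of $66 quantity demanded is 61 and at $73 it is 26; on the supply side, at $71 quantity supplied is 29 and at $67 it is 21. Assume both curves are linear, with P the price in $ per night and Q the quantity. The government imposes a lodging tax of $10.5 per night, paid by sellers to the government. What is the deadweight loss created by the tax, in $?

Demand slope: (26 − 61)/(73 − 66) = -5, so Qd = 391 − 5P.
Supply slope: (21 − 29)/(67 − 71) = 2, so Qs = 2P − 113.
Before the tax: set 391 − 5P = 2P − 113 → P* = $72, Q* = 31.
With the tax collected from sellers, supply shifts: Qs = 2(P − 10.5) − 113.
New equilibrium: buyers pay $75, sellers receive $64.5, Q = 16. (Wedge: Pb − Ps = 10.5.)
Quantity falls by |ΔQ| = |31 − 16| = 15.
DWL = ½ · t · |ΔQ| = ½ · 10.5 · 15 = $78.75.

Deadweight loss = $78.75.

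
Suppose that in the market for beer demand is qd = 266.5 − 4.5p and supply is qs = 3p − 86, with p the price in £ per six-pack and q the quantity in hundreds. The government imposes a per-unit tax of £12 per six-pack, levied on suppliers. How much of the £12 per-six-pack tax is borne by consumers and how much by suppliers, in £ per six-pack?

Without the tax, 266.5 − 4.5p = 3p − 86 gives 7.5p = 352.5, so p* = £47 and q* = 55.
With the tax collected from suppliers, supply shifts: qs = 3(p − 12) − 86.
New equilibrium: consumers pay £51.8, suppliers receive £39.8, q = 33.4. (Wedge: pb − ps = 12.)
Burden on consumers: £4.8; on suppliers: £7.2. (They sum to £12.)

Consumers bear £4.8 per six-pack; suppliers bear £7.2 per six-pack.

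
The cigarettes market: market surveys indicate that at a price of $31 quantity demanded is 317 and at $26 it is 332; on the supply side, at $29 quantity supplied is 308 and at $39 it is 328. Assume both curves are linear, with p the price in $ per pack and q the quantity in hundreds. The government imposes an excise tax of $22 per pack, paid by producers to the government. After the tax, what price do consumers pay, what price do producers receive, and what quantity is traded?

Demand slope: (332 − 317)/(26 − 31) = -3, so qd = 410 − 3p.
Supply slope: (328 − 308)/(39 − 29) = 2, so qs = 2p + 250.
Without the tax, 410 − 3p = 2p + 250 gives 5p = 160, so p* = $32 and q* = 314.
With the tax collected from producers, supply shifts: qs = 2(p − 22) + 250.
Solving gives q = 287.6 with consumers paying $40.8 and producers receiving $18.8 (the $22 wedge).

Consumers pay $40.8; producers receive $18.8; quantity = 287.6.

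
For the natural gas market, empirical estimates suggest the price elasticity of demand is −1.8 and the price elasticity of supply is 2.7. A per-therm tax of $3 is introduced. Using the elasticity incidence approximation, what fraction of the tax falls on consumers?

Incidence ratio: consumers' share ≈ εs / (εs + |εd|) = 2.7 / (2.7 + 1.8) = 0.6.
Supply is the more elastic side, so consumers bear the larger share.

Consumers' share ≈ 0.6.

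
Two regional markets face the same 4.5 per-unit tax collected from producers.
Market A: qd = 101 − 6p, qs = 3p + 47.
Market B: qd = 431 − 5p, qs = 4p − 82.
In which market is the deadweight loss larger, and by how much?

Market B, by 2.25.

Market A: pre-tax p* = 6, q* = 65; post-tax q = 56; deadweight loss = 20.25.
Market B: pre-tax p* = 57, q* = 146; post-tax q = 136; deadweight loss = 22.5.
Difference: 20.25 vs 22.5 → market B is larger by 2.25.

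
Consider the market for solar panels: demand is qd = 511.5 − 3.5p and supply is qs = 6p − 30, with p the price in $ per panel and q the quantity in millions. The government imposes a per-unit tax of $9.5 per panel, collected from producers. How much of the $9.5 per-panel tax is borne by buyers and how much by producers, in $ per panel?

Buyers bear $6 per panel; producers bear $3.5 per panel.

Before the tax: set 511.5 − 3.5p = 6p − 30 → p* = $57, q* = 312.
With the tax collected from producers, supply shifts: qs = 6(p − 9.5) − 30.
New equilibrium: buyers pay $63, producers receive $53.5, q = 291. (Wedge: pb − ps = 9.5.)
Burden on buyers: $6; on producers: $3.5. (They sum to $9.5.)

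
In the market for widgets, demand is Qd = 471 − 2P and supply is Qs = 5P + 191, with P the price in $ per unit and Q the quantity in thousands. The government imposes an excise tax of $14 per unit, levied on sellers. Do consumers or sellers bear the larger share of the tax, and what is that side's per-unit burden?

Before the tax: set 471 − 2P = 5P + 191 → P* = $40, Q* = 391.
With the tax collected from sellers, supply shifts: Qs = 5(P − 14) + 191.
Solving gives Q = 371 with consumers paying $50 and sellers receiving $36 (the $14 wedge).
Per-unit burden: consumers $10, sellers $4.
Consumers take the larger share because demand is less price-elastic here (demand slope 2 vs supply slope 5).

Consumers bear the larger share: $10 per unit.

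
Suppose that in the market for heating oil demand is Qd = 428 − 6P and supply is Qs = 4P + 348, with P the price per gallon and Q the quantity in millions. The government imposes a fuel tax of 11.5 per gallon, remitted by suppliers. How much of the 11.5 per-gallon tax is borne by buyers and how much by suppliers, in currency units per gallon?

Buyers bear 4.6 per gallon; suppliers bear 6.9 per gallon.

Without the tax, 428 − 6P = 4P + 348 gives 10P = 80, so P* = 8 and Q* = 380.
With the tax collected from suppliers, supply shifts: Qs = 4(P − 11.5) + 348.
Solving gives Q = 352.4 with buyers paying 12.6 and suppliers receiving 1.1 (the 11.5 wedge).
Burden on buyers: 4.6; on suppliers: 6.9. (They sum to 11.5.)
The less price-elastic side of the market bears the larger share of a per-unit tax.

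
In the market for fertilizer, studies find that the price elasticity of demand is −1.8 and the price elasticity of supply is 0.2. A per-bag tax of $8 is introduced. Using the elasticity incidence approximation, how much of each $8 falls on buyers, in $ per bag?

Buyers bear ≈ $0.8 per bag.

Incidence ratio: buyers' share ≈ εs / (εs + |εd|) = 0.2 / (0.2 + 1.8) = 0.1.
So buyers bear ≈ 0.1 × $8 = $0.8; suppliers bear $7.2.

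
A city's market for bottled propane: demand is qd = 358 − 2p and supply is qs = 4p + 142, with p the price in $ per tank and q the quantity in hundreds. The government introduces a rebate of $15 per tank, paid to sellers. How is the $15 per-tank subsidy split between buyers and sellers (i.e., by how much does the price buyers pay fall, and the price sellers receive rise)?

Buyers gain $10 per tank; sellers gain $5 per tank.

Before the subsidy: set 358 − 2p = 4p + 142 → p* = $36, q* = 286.
With a per-unit subsidy paid to sellers, each receives p + 15 per unit sold, so supply becomes qs = 4(p + 15) + 142.
Solving gives q = 306 with buyers paying $26 and sellers receiving $41 (the $15 wedge).
Gain to buyers: $10; to sellers: $5. (They sum to $15.)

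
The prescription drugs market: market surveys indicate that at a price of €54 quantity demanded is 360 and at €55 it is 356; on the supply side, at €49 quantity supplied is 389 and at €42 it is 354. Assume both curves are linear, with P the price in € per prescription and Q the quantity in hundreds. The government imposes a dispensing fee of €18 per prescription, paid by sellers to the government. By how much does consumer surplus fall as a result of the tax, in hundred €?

Demand slope: (356 − 360)/(55 − 54) = -4, so Qd = 576 − 4P.
Supply slope: (354 − 389)/(42 − 49) = 5, so Qs = 5P + 144.
Before the tax: set 576 − 4P = 5P + 144 → P* = €48, Q* = 384.
With the tax collected from sellers, supply shifts: Qs = 5(P − 18) + 144.
Solving gives Q = 344 with consumers paying €58 and sellers receiving €40 (the €18 wedge).
ΔCS is the trapezoid between Q = 344 and Q = 384 of height €10: ½ · (384 + 344) · 10 = €3640.

Consumer surplus falls by €3640 hundred.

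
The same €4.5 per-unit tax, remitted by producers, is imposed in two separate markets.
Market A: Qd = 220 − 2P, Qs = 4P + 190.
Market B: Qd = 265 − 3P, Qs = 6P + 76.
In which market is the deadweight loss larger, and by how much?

Market B, by €6.75.

Market A: pre-tax P* = €5, Q* = 210; post-tax Q = 204; deadweight loss = €13.5.
Market B: pre-tax P* = €21, Q* = 202; post-tax Q = 193; deadweight loss = €20.25.
Difference: €13.5 vs €20.25 → market B is larger by €6.75.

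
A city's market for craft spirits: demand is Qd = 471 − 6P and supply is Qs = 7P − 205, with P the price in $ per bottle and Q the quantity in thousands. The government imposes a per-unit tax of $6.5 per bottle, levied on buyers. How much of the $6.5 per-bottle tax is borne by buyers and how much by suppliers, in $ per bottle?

Before the tax: set 471 − 6P = 7P − 205 → P* = $52, Q* = 159.
With the tax collected from buyers, demand (in seller-price terms) shifts: Qd = 471 − 6(P + 6.5).
New equilibrium: buyers pay $55.5, suppliers receive $49, Q = 138. (Wedge: Pb − Ps = 6.5.)
Burden on buyers: $3.5; on suppliers: $3. (They sum to $6.5.)
The less price-elastic side of the market bears the larger share of a per-unit tax.

Buyers bear $3.5 per bottle; suppliers bear $3 per bottle.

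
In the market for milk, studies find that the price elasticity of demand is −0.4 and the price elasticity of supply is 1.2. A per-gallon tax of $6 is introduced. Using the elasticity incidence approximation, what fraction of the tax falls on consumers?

Incidence ratio: consumers' share ≈ εs / (εs + |εd|) = 1.2 / (1.2 + 0.4) = 0.75.
Supply is the more elastic side, so consumers bear the larger share.

Consumers' share ≈ 0.75.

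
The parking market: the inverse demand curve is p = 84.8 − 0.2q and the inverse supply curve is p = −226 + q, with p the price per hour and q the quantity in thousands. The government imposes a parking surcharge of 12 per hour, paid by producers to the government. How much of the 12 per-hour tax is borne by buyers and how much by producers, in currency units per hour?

Buyers bear 2 per hour; producers bear 10 per hour.

Inverting to q(p) form: qd = 424 − 5p; qs = p + 226.
Before the tax: set 424 − 5p = p + 226 → p* = 33, q* = 259.
With the tax collected from producers, supply shifts: qs = (p − 12) + 226.
New equilibrium: buyers pay 35, producers receive 23, q = 249. (Wedge: pb − ps = 12.)
Burden on buyers: 2; on producers: 10. (They sum to 12.)
The less price-elastic side of the market bears the larger share of a per-unit tax.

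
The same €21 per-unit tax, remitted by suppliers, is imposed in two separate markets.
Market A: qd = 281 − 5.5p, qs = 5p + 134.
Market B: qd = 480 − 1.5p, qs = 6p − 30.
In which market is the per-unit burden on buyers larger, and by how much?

Market B, by €6.8.

Market A: pre-tax p* = €14, q* = 204; post-tax q = 149; per-unit burden on buyers = €10.
Market B: pre-tax p* = €68, q* = 378; post-tax q = 352.8; per-unit burden on buyers = €16.8.
Difference: €10 vs €16.8 → market B is larger by €6.8.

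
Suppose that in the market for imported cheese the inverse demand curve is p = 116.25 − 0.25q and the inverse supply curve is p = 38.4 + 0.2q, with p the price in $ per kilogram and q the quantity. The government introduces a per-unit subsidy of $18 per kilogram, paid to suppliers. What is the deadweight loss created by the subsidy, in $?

Rewrite in direct form: qd = 465 − 4p and qs = 5p − 192.
Before the subsidy: set 465 − 4p = 5p − 192 → p* = $73, q* = 173.
With a per-unit subsidy paid to suppliers, each receives p + 18 per unit sold, so supply becomes qs = 5(p + 18) − 192.
Solving gives q = 213 with consumers paying $63 and suppliers receiving $81 (the $18 wedge).
Quantity rises by |ΔQ| = |173 − 213| = 40.
DWL = ½ · t · |ΔQ| = ½ · 18 · 40 = $360.

Deadweight loss = $360.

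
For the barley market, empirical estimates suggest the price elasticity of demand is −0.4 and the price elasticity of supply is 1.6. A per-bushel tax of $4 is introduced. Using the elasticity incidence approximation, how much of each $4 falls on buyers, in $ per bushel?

Buyers bear ≈ $3.2 per bushel.

Incidence ratio: buyers' share ≈ εs / (εs + |εd|) = 1.6 / (1.6 + 0.4) = 0.8.
So buyers bear ≈ 0.8 × $4 = $3.2; producers bear $0.8.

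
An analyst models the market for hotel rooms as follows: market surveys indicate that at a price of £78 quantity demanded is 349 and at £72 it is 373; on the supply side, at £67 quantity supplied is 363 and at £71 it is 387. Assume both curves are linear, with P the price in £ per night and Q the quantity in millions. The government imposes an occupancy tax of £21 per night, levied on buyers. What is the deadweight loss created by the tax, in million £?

Demand slope: (373 − 349)/(72 − 78) = -4, so Qd = 661 − 4P.
Supply slope: (387 − 363)/(71 − 67) = 6, so Qs = 6P − 39.
Before the tax: set 661 − 4P = 6P − 39 → P* = £70, Q* = 381.
With the tax collected from buyers, demand (in seller-price terms) shifts: Qd = 661 − 4(P + 21).
Solving gives Q = 330.6 with buyers paying £82.6 and sellers receiving £61.6 (the £21 wedge).
Quantity falls by |ΔQ| = |381 − 330.6| = 50.4.
DWL = ½ · t · |ΔQ| = ½ · 21 · 50.4 = £529.2.

Deadweight loss = £529.2 million.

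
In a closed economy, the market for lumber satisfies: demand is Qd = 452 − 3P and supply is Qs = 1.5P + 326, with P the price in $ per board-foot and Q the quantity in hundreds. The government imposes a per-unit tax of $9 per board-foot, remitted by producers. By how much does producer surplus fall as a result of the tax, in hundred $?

Before the tax: set 452 − 3P = 1.5P + 326 → P* = $28, Q* = 368.
With the tax collected from producers, supply shifts: Qs = 1.5(P − 9) + 326.
New equilibrium: consumers pay $31, producers receive $22, Q = 359. (Wedge: Pb − Ps = 9.)
ΔPS is the trapezoid between Q = 359 and Q = 368 of height $6: ½ · (368 + 359) · 6 = $2181.

Producer surplus falls by $2181 hundred.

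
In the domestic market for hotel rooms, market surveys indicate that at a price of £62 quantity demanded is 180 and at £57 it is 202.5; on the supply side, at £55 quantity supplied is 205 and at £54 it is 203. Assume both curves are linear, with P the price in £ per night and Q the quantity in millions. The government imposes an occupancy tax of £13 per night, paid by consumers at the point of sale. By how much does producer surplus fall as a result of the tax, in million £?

Demand slope: (202.5 − 180)/(57 − 62) = -4.5, so Qd = 459 − 4.5P.
Supply slope: (203 − 205)/(54 − 55) = 2, so Qs = 2P + 95.
Without the tax, 459 − 4.5P = 2P + 95 gives 6.5P = 364, so P* = £56 and Q* = 207.
With the tax collected from consumers, demand (in seller-price terms) shifts: Qd = 459 − 4.5(P + 13).
Solving gives Q = 189 with consumers paying £60 and producers receiving £47 (the £13 wedge).
ΔPS is the trapezoid between Q = 189 and Q = 207 of height £9: ½ · (207 + 189) · 9 = £1782.

Producer surplus falls by £1782 million.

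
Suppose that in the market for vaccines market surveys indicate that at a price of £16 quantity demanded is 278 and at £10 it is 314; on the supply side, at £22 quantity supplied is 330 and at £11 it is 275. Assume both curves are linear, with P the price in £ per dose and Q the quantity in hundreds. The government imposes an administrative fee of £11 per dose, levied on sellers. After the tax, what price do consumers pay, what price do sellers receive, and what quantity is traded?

Consumers pay £19; sellers receive £8; quantity = 260.

Demand slope: (314 − 278)/(10 − 16) = -6, so Qd = 374 − 6P.
Supply slope: (275 − 330)/(11 − 22) = 5, so Qs = 5P + 220.
Before the tax: set 374 − 6P = 5P + 220 → P* = £14, Q* = 290.
With the tax collected from sellers, supply shifts: Qs = 5(P − 11) + 220.
Solving gives Q = 260 with consumers paying £19 and sellers receiving £8 (the £11 wedge).
The less price-elastic side of the market bears the larger share of a per-unit tax.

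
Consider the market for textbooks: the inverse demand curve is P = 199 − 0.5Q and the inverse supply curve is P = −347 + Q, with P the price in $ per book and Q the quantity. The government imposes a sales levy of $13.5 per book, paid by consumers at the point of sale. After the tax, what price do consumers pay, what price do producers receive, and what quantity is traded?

Consumers pay $21.5; producers receive $8; quantity = 355.

Inverting to Q(P) form: Qd = 398 − 2P; Qs = P + 347.
Without the tax, 398 − 2P = P + 347 gives 3P = 51, so P* = $17 and Q* = 364.
With the tax collected from consumers, demand (in seller-price terms) shifts: Qd = 398 − 2(P + 13.5).
New equilibrium: consumers pay $21.5, producers receive $8, Q = 355. (Wedge: Pb − Ps = 13.5.)
The less price-elastic side of the market bears the larger share of a per-unit tax.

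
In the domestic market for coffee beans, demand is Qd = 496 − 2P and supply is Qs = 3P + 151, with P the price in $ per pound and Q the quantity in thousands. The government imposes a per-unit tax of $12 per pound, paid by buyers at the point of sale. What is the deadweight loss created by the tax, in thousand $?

Before the tax: set 496 − 2P = 3P + 151 → P* = $69, Q* = 358.
With the tax collected from buyers, demand (in seller-price terms) shifts: Qd = 496 − 2(P + 12).
Solving gives Q = 343.6 with buyers paying $76.2 and suppliers receiving $64.2 (the $12 wedge).
Quantity falls by |ΔQ| = |358 − 343.6| = 14.4.
DWL = ½ · t · |ΔQ| = ½ · 12 · 14.4 = $86.4.

Deadweight loss = $86.4 thousand.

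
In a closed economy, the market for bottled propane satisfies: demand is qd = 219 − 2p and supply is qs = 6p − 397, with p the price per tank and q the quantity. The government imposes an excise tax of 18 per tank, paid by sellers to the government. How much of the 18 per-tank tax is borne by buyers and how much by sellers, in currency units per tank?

Before the tax: set 219 − 2p = 6p − 397 → p* = 77, q* = 65.
With the tax collected from sellers, supply shifts: qs = 6(p − 18) − 397.
New equilibrium: buyers pay 90.5, sellers receive 72.5, q = 38. (Wedge: pb − ps = 18.)
Burden on buyers: 13.5; on sellers: 4.5. (They sum to 18.)

Buyers bear 13.5 per tank; sellers bear 4.5 per tank.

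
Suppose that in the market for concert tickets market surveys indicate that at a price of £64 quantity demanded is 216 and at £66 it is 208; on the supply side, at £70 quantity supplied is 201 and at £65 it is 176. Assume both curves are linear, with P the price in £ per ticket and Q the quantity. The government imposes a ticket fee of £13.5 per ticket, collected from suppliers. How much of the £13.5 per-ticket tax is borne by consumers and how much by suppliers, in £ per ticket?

Consumers bear £7.5 per ticket; suppliers bear £6 per ticket.

Demand slope: (208 − 216)/(66 − 64) = -4, so Qd = 472 − 4P.
Supply slope: (176 − 201)/(65 − 70) = 5, so Qs = 5P − 149.
Without the tax, 472 − 4P = 5P − 149 gives 9P = 621, so P* = £69 and Q* = 196.
With the tax collected from suppliers, supply shifts: Qs = 5(P − 13.5) − 149.
New equilibrium: consumers pay £76.5, suppliers receive £63, Q = 166. (Wedge: Pb − Ps = 13.5.)
Burden on consumers: £7.5; on suppliers: £6. (They sum to £13.5.)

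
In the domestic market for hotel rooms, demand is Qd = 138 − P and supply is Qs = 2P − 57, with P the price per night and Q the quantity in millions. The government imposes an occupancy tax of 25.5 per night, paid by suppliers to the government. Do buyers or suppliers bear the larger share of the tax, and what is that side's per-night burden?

Before the tax: set 138 − P = 2P − 57 → P* = 65, Q* = 73.
With the tax collected from suppliers, supply shifts: Qs = 2(P − 25.5) − 57.
Solving gives Q = 56 with buyers paying 82 and suppliers receiving 56.5 (the 25.5 wedge).
Per-night burden: buyers 17, suppliers 8.5.
Buyers take the larger share because demand is less price-elastic here (demand slope 1 vs supply slope 2).
The less price-elastic side of the market bears the larger share of a per-unit tax.

Buyers bear the larger share: 17 per night.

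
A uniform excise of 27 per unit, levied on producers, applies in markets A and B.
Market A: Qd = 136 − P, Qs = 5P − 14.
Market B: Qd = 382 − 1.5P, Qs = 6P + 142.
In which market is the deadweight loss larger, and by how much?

Market A: pre-tax P* = 25, Q* = 111; post-tax Q = 88.5; deadweight loss = 303.75.
Market B: pre-tax P* = 32, Q* = 334; post-tax Q = 301.6; deadweight loss = 437.4.
Difference: 303.75 vs 437.4 → market B is larger by 133.65.

Market B, by 133.65.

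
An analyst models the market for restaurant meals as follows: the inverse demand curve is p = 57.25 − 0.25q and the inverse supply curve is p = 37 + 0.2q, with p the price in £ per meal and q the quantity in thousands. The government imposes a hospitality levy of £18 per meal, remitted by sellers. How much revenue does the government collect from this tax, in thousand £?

Inverting to q(p) form: qd = 229 − 4p; qs = 5p − 185.
Without the tax, 229 − 4p = 5p − 185 gives 9p = 414, so p* = £46 and q* = 45.
With the tax collected from sellers, supply shifts: qs = 5(p − 18) − 185.
New equilibrium: consumers pay £56, sellers receive £38, q = 5. (Wedge: pb − ps = 18.)
Revenue = t · Q = 18 · 5 = £90.

Tax revenue = £90 thousand.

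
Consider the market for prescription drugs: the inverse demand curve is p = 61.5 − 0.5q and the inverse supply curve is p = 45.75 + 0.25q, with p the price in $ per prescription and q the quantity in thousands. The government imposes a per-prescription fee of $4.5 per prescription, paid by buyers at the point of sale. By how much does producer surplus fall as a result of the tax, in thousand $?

Producer surplus falls by $27 thousand.

Inverting to q(p) form: qd = 123 − 2p; qs = 4p − 183.
Before the tax: set 123 − 2p = 4p − 183 → p* = $51, q* = 21.
With the tax collected from buyers, demand (in seller-price terms) shifts: qd = 123 − 2(p + 4.5).
Solving gives q = 15 with buyers paying $54 and producers receiving $49.5 (the $4.5 wedge).
ΔPS is the trapezoid between Q = 15 and Q = 21 of height $1.5: ½ · (21 + 15) · 1.5 = $27.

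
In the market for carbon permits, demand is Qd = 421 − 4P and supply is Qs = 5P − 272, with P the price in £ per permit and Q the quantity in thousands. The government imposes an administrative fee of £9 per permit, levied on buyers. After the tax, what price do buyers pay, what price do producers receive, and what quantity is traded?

Buyers pay £82; producers receive £73; quantity = 93.

Without the tax, 421 − 4P = 5P − 272 gives 9P = 693, so P* = £77 and Q* = 113.
With the tax collected from buyers, demand (in seller-price terms) shifts: Qd = 421 − 4(P + 9).
New equilibrium: buyers pay £82, producers receive £73, Q = 93. (Wedge: Pb − Ps = 9.)
The less price-elastic side of the market bears the larger share of a per-unit tax.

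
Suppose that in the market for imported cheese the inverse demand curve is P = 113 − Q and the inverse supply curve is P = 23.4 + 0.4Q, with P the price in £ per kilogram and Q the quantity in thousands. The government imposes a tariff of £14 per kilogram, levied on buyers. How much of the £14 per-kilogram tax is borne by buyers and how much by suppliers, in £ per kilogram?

Buyers bear £10 per kilogram; suppliers bear £4 per kilogram.

Rewrite in direct form: Qd = 113 − P and Qs = 2.5P − 58.5.
Without the tax, 113 − P = 2.5P − 58.5 gives 3.5P = 171.5, so P* = £49 and Q* = 64.
With the tax collected from buyers, demand (in seller-price terms) shifts: Qd = 113 − (P + 14).
Solving gives Q = 54 with buyers paying £59 and suppliers receiving £45 (the £14 wedge).
Burden on buyers: £10; on suppliers: £4. (They sum to £14.)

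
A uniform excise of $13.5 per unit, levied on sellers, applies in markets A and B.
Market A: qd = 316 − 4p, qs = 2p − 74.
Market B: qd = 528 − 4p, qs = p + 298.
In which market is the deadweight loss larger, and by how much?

Market A, by $48.6.

Market A: pre-tax p* = $65, q* = 56; post-tax q = 38; deadweight loss = $121.5.
Market B: pre-tax p* = $46, q* = 344; post-tax q = 333.2; deadweight loss = $72.9.
Difference: $121.5 vs $72.9 → market A is larger by $48.6.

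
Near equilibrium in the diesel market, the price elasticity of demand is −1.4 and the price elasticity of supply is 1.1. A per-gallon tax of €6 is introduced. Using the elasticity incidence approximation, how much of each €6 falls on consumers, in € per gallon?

Incidence ratio: consumers' share ≈ εs / (εs + |εd|) = 1.1 / (1.1 + 1.4) = 0.44.
So consumers bear ≈ 0.44 × €6 = €2.64; producers bear €3.36.

Consumers bear ≈ €2.64 per gallon.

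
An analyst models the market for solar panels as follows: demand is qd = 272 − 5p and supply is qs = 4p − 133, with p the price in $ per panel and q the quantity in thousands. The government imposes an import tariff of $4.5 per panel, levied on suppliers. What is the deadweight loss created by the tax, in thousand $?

Without the tax, 272 − 5p = 4p − 133 gives 9p = 405, so p* = $45 and q* = 47.
With the tax collected from suppliers, supply shifts: qs = 4(p − 4.5) − 133.
Solving gives q = 37 with buyers paying $47 and suppliers receiving $42.5 (the $4.5 wedge).
Quantity falls by |ΔQ| = |47 − 37| = 10.
DWL = ½ · t · |ΔQ| = ½ · 4.5 · 10 = $22.5.

Deadweight loss = $22.5 thousand.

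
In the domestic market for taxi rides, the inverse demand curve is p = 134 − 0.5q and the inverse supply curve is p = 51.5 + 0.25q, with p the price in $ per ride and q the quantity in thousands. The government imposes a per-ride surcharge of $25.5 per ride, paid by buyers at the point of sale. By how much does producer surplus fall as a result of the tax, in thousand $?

Inverting to q(p) form: qd = 268 − 2p; qs = 4p − 206.
Before the tax: set 268 − 2p = 4p − 206 → p* = $79, q* = 110.
With the tax collected from buyers, demand (in seller-price terms) shifts: qd = 268 − 2(p + 25.5).
New equilibrium: buyers pay $96, suppliers receive $70.5, q = 76. (Wedge: pb − ps = 25.5.)
ΔPS is the trapezoid between Q = 76 and Q = 110 of height $8.5: ½ · (110 + 76) · 8.5 = $790.5.

Producer surplus falls by $790.5 thousand.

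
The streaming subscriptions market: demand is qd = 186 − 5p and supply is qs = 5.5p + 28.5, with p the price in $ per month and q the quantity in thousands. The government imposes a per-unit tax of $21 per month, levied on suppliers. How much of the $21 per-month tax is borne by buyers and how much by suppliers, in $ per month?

Buyers bear $11 per month; suppliers bear $10 per month.

Without the tax, 186 − 5p = 5.5p + 28.5 gives 10.5p = 157.5, so p* = $15 and q* = 111.
With the tax collected from suppliers, supply shifts: qs = 5.5(p − 21) + 28.5.
Solving gives q = 56 with buyers paying $26 and suppliers receiving $5 (the $21 wedge).
Burden on buyers: $11; on suppliers: $10. (They sum to $21.)
The less price-elastic side of the market bears the larger share of a per-unit tax.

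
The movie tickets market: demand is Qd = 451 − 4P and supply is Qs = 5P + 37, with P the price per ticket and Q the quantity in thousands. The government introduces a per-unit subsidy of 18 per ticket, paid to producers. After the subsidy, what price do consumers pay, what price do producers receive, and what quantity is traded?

Consumers pay 36; producers receive 54; quantity = 307.

Without the subsidy, 451 − 4P = 5P + 37 gives 9P = 414, so P* = 46 and Q* = 267.
With a per-unit subsidy paid to producers, each receives P + 18 per unit sold, so supply becomes Qs = 5(P + 18) + 37.
New equilibrium: consumers pay 36, producers receive 54, Q = 307. (Wedge: Pb − Ps = −18.)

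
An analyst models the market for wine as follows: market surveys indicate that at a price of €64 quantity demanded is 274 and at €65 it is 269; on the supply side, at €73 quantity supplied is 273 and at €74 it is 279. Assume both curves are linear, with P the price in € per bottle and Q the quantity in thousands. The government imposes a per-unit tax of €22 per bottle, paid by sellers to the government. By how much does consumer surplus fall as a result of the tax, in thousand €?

Consumer surplus falls by €2628 thousand.

Demand slope: (269 − 274)/(65 − 64) = -5, so Qd = 594 − 5P.
Supply slope: (279 − 273)/(74 − 73) = 6, so Qs = 6P − 165.
Without the tax, 594 − 5P = 6P − 165 gives 11P = 759, so P* = €69 and Q* = 249.
With the tax collected from sellers, supply shifts: Qs = 6(P − 22) − 165.
Solving gives Q = 189 with buyers paying €81 and sellers receiving €59 (the €22 wedge).
ΔCS is the trapezoid between Q = 189 and Q = 249 of height €12: ½ · (249 + 189) · 12 = €2628.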